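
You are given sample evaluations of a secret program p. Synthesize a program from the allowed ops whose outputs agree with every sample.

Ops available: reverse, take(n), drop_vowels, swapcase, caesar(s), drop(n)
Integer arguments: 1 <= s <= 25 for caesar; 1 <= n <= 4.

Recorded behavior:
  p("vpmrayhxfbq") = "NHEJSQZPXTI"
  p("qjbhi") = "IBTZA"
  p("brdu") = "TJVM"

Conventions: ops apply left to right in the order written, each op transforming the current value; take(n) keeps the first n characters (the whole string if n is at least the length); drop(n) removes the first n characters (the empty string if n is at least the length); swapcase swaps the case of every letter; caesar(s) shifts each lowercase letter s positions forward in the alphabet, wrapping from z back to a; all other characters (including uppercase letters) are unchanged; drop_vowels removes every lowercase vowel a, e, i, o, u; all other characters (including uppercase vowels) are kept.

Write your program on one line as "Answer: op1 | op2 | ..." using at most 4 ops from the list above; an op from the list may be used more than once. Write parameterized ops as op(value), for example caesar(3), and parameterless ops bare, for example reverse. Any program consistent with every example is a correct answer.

caesar(18) | reverse | swapcase | reverse

Check, running the answer program on each example:
  "vpmrayhxfbq" -> "nhejsqzpxti" -> "itxpzqsjehn" -> "ITXPZQSJEHN" -> "NHEJSQZPXTI"
  "qjbhi" -> "ibtza" -> "aztbi" -> "AZTBI" -> "IBTZA"
  "brdu" -> "tjvm" -> "mvjt" -> "MVJT" -> "TJVM"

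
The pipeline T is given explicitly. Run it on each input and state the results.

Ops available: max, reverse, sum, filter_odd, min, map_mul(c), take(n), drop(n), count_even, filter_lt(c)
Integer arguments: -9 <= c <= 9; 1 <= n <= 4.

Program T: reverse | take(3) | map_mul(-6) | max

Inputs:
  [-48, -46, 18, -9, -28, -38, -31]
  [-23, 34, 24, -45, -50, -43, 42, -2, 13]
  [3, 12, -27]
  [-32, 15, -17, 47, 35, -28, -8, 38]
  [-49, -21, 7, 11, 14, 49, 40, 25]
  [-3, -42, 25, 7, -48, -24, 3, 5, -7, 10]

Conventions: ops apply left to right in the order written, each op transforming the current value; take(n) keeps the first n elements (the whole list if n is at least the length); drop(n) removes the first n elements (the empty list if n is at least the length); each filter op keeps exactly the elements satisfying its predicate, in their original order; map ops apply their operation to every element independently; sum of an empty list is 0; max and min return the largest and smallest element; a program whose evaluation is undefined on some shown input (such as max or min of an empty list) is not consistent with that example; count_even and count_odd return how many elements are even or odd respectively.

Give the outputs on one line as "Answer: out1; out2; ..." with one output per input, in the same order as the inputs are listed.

228; 12; 162; 168; -150; 42

Execution, op by op:
  [-48, -46, 18, -9, -28, -38, -31] -> [-31, -38, -28, -9, 18, -46, -48] -> [-31, -38, -28] -> [186, 228, 168] -> 228
  [-23, 34, 24, -45, -50, -43, 42, -2, 13] -> [13, -2, 42, -43, -50, -45, 24, 34, -23] -> [13, -2, 42] -> [-78, 12, -252] -> 12
  [3, 12, -27] -> [-27, 12, 3] -> [-27, 12, 3] -> [162, -72, -18] -> 162
  [-32, 15, -17, 47, 35, -28, -8, 38] -> [38, -8, -28, 35, 47, -17, 15, -32] -> [38, -8, -28] -> [-228, 48, 168] -> 168
  [-49, -21, 7, 11, 14, 49, 40, 25] -> [25, 40, 49, 14, 11, 7, -21, -49] -> [25, 40, 49] -> [-150, -240, -294] -> -150
  [-3, -42, 25, 7, -48, -24, 3, 5, -7, 10] -> [10, -7, 5, 3, -24, -48, 7, 25, -42, -3] -> [10, -7, 5] -> [-60, 42, -30] -> 42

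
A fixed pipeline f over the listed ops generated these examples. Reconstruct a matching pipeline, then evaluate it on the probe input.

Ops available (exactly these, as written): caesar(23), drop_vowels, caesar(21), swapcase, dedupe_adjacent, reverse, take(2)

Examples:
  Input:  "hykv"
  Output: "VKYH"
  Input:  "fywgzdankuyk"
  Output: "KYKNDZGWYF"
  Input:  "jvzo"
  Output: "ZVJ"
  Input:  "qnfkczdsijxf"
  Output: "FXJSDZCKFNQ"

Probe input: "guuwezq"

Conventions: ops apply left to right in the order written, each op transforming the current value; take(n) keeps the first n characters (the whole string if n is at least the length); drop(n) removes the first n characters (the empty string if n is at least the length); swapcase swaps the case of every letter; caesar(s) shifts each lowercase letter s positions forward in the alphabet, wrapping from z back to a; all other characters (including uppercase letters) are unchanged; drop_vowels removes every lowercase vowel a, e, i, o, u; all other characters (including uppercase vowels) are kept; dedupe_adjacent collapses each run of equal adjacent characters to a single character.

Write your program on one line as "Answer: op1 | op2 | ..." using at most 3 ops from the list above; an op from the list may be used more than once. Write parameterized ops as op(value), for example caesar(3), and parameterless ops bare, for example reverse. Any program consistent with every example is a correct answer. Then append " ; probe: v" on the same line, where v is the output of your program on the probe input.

reverse | drop_vowels | swapcase ; probe: "QZWG"

Check, running the answer program on each example:
  "hykv" -> "vkyh" -> "vkyh" -> "VKYH"
  "fywgzdankuyk" -> "kyuknadzgwyf" -> "kykndzgwyf" -> "KYKNDZGWYF"
  "jvzo" -> "ozvj" -> "zvj" -> "ZVJ"
  "qnfkczdsijxf" -> "fxjisdzckfnq" -> "fxjsdzckfnq" -> "FXJSDZCKFNQ"
  probe: "guuwezq" -> "qzewuug" -> "qzwg" -> "QZWG"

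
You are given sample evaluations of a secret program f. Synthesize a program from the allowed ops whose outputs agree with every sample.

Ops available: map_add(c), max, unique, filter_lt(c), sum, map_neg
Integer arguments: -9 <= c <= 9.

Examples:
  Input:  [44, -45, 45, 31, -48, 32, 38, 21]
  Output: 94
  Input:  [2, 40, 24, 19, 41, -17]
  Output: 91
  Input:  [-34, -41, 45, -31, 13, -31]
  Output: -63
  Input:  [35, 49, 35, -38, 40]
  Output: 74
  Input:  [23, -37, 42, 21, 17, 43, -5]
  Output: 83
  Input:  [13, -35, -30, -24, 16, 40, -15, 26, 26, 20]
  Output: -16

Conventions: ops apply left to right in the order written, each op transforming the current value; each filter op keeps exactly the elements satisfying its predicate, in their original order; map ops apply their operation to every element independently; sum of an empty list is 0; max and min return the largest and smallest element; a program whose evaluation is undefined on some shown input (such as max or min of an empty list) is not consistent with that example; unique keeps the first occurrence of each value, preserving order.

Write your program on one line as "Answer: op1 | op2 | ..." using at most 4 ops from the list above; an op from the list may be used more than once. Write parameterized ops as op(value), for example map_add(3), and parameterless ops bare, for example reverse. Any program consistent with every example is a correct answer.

map_add(-3) | unique | sum

Check, running the answer program on each example:
  [44, -45, 45, 31, -48, 32, 38, 21] -> [41, -48, 42, 28, -51, 29, 35, 18] -> [41, -48, 42, 28, -51, 29, 35, 18] -> 94
  [2, 40, 24, 19, 41, -17] -> [-1, 37, 21, 16, 38, -20] -> [-1, 37, 21, 16, 38, -20] -> 91
  [-34, -41, 45, -31, 13, -31] -> [-37, -44, 42, -34, 10, -34] -> [-37, -44, 42, -34, 10] -> -63
  [35, 49, 35, -38, 40] -> [32, 46, 32, -41, 37] -> [32, 46, -41, 37] -> 74
  [23, -37, 42, 21, 17, 43, -5] -> [20, -40, 39, 18, 14, 40, -8] -> [20, -40, 39, 18, 14, 40, -8] -> 83
  [13, -35, -30, -24, 16, 40, -15, 26, 26, 20] -> [10, -38, -33, -27, 13, 37, -18, 23, 23, 17] -> [10, -38, -33, -27, 13, 37, -18, 23, 17] -> -16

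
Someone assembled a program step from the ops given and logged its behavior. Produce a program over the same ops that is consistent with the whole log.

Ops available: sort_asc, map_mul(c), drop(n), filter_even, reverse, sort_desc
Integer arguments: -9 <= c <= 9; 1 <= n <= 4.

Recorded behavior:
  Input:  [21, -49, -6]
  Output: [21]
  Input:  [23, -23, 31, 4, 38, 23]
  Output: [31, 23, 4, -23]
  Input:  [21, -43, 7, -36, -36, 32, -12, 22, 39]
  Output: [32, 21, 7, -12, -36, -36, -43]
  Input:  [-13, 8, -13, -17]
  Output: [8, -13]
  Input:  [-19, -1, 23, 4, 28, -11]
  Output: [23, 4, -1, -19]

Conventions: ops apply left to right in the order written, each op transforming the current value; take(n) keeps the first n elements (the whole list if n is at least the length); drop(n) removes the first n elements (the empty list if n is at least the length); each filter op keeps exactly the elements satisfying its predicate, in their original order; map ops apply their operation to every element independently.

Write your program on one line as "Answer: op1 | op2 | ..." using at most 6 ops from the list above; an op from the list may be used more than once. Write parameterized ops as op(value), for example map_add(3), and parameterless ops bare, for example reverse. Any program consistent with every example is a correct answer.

reverse | drop(2) | reverse | sort_asc | sort_desc

Check, running the answer program on each example:
  [21, -49, -6] -> [-6, -49, 21] -> [21] -> [21] -> [21] -> [21]
  [23, -23, 31, 4, 38, 23] -> [23, 38, 4, 31, -23, 23] -> [4, 31, -23, 23] -> [23, -23, 31, 4] -> [-23, 4, 23, 31] -> [31, 23, 4, -23]
  [21, -43, 7, -36, -36, 32, -12, 22, 39] -> [39, 22, -12, 32, -36, -36, 7, -43, 21] -> [-12, 32, -36, -36, 7, -43, 21] -> [21, -43, 7, -36, -36, 32, -12] -> [-43, -36, -36, -12, 7, 21, 32] -> [32, 21, 7, -12, -36, -36, -43]
  [-13, 8, -13, -17] -> [-17, -13, 8, -13] -> [8, -13] -> [-13, 8] -> [-13, 8] -> [8, -13]
  [-19, -1, 23, 4, 28, -11] -> [-11, 28, 4, 23, -1, -19] -> [4, 23, -1, -19] -> [-19, -1, 23, 4] -> [-19, -1, 4, 23] -> [23, 4, -1, -19]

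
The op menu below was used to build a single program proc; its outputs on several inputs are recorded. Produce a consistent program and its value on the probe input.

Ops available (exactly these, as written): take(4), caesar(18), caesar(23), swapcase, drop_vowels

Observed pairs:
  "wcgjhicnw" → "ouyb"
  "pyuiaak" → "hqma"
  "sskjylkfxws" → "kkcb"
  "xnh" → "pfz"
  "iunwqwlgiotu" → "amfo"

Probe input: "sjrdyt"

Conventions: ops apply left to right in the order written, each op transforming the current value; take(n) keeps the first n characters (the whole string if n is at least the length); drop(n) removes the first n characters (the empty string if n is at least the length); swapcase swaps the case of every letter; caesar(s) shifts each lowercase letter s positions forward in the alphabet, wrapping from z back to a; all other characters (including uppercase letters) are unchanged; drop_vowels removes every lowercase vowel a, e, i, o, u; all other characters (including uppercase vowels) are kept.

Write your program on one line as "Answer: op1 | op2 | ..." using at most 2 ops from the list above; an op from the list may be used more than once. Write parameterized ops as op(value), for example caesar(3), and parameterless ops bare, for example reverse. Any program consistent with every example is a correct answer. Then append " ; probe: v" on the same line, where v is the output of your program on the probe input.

take(4) | caesar(18) ; probe: "kbjv"

Check, running the answer program on each example:
  "wcgjhicnw" -> "wcgj" -> "ouyb"
  "pyuiaak" -> "pyui" -> "hqma"
  "sskjylkfxws" -> "sskj" -> "kkcb"
  "xnh" -> "xnh" -> "pfz"
  "iunwqwlgiotu" -> "iunw" -> "amfo"
  probe: "sjrdyt" -> "sjrd" -> "kbjv"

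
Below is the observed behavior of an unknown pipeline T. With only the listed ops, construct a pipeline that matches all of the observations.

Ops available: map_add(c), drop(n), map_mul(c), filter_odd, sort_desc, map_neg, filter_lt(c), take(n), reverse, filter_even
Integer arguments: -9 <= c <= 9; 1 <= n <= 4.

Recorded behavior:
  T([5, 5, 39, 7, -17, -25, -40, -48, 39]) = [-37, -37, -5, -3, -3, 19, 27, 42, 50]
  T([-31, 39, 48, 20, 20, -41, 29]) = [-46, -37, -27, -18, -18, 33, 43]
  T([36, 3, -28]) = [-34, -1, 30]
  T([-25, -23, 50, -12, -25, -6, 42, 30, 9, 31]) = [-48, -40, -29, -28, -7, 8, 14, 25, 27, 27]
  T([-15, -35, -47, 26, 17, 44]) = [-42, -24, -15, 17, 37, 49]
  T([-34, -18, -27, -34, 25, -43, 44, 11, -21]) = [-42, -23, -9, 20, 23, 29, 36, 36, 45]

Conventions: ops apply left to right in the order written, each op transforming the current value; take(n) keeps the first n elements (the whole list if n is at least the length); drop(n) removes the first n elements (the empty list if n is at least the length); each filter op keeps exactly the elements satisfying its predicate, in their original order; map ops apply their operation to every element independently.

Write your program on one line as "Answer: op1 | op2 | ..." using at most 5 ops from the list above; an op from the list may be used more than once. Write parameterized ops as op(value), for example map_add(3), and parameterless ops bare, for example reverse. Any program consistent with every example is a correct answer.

sort_desc | map_add(-6) | map_neg | map_add(-4)

Check, running the answer program on each example:
  [5, 5, 39, 7, -17, -25, -40, -48, 39] -> [39, 39, 7, 5, 5, -17, -25, -40, -48] -> [33, 33, 1, -1, -1, -23, -31, -46, -54] -> [-33, -33, -1, 1, 1, 23, 31, 46, 54] -> [-37, -37, -5, -3, -3, 19, 27, 42, 50]
  [-31, 39, 48, 20, 20, -41, 29] -> [48, 39, 29, 20, 20, -31, -41] -> [42, 33, 23, 14, 14, -37, -47] -> [-42, -33, -23, -14, -14, 37, 47] -> [-46, -37, -27, -18, -18, 33, 43]
  [36, 3, -28] -> [36, 3, -28] -> [30, -3, -34] -> [-30, 3, 34] -> [-34, -1, 30]
  [-25, -23, 50, -12, -25, -6, 42, 30, 9, 31] -> [50, 42, 31, 30, 9, -6, -12, -23, -25, -25] -> [44, 36, 25, 24, 3, -12, -18, -29, -31, -31] -> [-44, -36, -25, -24, -3, 12, 18, 29, 31, 31] -> [-48, -40, -29, -28, -7, 8, 14, 25, 27, 27]
  [-15, -35, -47, 26, 17, 44] -> [44, 26, 17, -15, -35, -47] -> [38, 20, 11, -21, -41, -53] -> [-38, -20, -11, 21, 41, 53] -> [-42, -24, -15, 17, 37, 49]
  [-34, -18, -27, -34, 25, -43, 44, 11, -21] -> [44, 25, 11, -18, -21, -27, -34, -34, -43] -> [38, 19, 5, -24, -27, -33, -40, -40, -49] -> [-38, -19, -5, 24, 27, 33, 40, 40, 49] -> [-42, -23, -9, 20, 23, 29, 36, 36, 45]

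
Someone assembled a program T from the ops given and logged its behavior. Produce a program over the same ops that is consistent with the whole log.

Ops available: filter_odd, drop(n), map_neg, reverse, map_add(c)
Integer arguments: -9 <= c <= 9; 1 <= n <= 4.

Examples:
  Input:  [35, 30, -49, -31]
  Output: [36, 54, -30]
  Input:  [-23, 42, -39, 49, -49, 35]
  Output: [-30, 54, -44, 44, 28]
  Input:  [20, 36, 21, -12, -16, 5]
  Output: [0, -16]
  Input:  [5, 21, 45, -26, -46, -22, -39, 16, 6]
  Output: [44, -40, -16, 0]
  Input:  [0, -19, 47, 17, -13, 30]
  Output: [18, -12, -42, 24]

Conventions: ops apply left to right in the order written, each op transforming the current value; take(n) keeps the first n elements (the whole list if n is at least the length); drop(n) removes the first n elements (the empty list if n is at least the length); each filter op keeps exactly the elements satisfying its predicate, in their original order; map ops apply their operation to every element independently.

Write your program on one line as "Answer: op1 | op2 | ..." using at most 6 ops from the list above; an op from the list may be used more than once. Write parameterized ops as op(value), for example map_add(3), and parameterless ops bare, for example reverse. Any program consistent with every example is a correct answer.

map_add(-4) | map_neg | filter_odd | reverse | map_add(1)

Check, running the answer program on each example:
  [35, 30, -49, -31] -> [31, 26, -53, -35] -> [-31, -26, 53, 35] -> [-31, 53, 35] -> [35, 53, -31] -> [36, 54, -30]
  [-23, 42, -39, 49, -49, 35] -> [-27, 38, -43, 45, -53, 31] -> [27, -38, 43, -45, 53, -31] -> [27, 43, -45, 53, -31] -> [-31, 53, -45, 43, 27] -> [-30, 54, -44, 44, 28]
  [20, 36, 21, -12, -16, 5] -> [16, 32, 17, -16, -20, 1] -> [-16, -32, -17, 16, 20, -1] -> [-17, -1] -> [-1, -17] -> [0, -16]
  [5, 21, 45, -26, -46, -22, -39, 16, 6] -> [1, 17, 41, -30, -50, -26, -43, 12, 2] -> [-1, -17, -41, 30, 50, 26, 43, -12, -2] -> [-1, -17, -41, 43] -> [43, -41, -17, -1] -> [44, -40, -16, 0]
  [0, -19, 47, 17, -13, 30] -> [-4, -23, 43, 13, -17, 26] -> [4, 23, -43, -13, 17, -26] -> [23, -43, -13, 17] -> [17, -13, -43, 23] -> [18, -12, -42, 24]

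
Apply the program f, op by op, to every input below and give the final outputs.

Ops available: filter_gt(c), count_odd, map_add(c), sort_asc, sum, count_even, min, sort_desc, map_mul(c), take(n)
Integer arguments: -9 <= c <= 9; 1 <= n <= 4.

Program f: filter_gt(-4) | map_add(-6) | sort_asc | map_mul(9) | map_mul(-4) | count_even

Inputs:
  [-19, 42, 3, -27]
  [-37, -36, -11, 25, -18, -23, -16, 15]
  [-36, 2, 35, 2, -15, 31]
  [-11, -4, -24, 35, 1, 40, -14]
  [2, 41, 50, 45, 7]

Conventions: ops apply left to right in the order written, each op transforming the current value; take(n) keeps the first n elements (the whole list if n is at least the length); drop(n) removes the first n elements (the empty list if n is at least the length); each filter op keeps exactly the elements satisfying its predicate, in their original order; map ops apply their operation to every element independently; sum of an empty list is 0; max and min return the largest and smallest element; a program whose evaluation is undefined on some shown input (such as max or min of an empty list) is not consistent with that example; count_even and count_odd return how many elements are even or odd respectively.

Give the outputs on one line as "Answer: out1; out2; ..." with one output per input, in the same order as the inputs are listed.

Execution, op by op:
  [-19, 42, 3, -27] -> [42, 3] -> [36, -3] -> [-3, 36] -> [-27, 324] -> [108, -1296] -> 2
  [-37, -36, -11, 25, -18, -23, -16, 15] -> [25, 15] -> [19, 9] -> [9, 19] -> [81, 171] -> [-324, -684] -> 2
  [-36, 2, 35, 2, -15, 31] -> [2, 35, 2, 31] -> [-4, 29, -4, 25] -> [-4, -4, 25, 29] -> [-36, -36, 225, 261] -> [144, 144, -900, -1044] -> 4
  [-11, -4, -24, 35, 1, 40, -14] -> [35, 1, 40] -> [29, -5, 34] -> [-5, 29, 34] -> [-45, 261, 306] -> [180, -1044, -1224] -> 3
  [2, 41, 50, 45, 7] -> [2, 41, 50, 45, 7] -> [-4, 35, 44, 39, 1] -> [-4, 1, 35, 39, 44] -> [-36, 9, 315, 351, 396] -> [144, -36, -1260, -1404, -1584] -> 5

2; 2; 4; 3; 5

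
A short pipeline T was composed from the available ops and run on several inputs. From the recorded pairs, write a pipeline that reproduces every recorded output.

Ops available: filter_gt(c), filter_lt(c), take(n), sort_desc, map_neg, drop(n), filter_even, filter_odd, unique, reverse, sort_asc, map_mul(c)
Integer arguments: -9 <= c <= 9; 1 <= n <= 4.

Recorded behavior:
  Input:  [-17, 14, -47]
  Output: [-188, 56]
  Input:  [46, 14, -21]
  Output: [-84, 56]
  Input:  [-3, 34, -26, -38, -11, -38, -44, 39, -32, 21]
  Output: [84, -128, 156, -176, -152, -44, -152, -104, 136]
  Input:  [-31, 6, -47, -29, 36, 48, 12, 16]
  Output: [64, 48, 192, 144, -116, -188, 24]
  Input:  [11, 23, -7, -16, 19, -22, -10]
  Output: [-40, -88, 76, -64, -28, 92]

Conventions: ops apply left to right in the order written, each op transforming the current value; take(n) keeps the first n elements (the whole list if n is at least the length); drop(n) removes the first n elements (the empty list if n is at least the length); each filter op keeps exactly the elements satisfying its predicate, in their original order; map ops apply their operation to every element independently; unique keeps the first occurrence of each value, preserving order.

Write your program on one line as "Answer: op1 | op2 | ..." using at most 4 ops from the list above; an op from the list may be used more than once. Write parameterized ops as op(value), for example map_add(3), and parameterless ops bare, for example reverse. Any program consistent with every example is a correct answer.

drop(1) | map_neg | map_mul(-4) | reverse

Check, running the answer program on each example:
  [-17, 14, -47] -> [14, -47] -> [-14, 47] -> [56, -188] -> [-188, 56]
  [46, 14, -21] -> [14, -21] -> [-14, 21] -> [56, -84] -> [-84, 56]
  [-3, 34, -26, -38, -11, -38, -44, 39, -32, 21] -> [34, -26, -38, -11, -38, -44, 39, -32, 21] -> [-34, 26, 38, 11, 38, 44, -39, 32, -21] -> [136, -104, -152, -44, -152, -176, 156, -128, 84] -> [84, -128, 156, -176, -152, -44, -152, -104, 136]
  [-31, 6, -47, -29, 36, 48, 12, 16] -> [6, -47, -29, 36, 48, 12, 16] -> [-6, 47, 29, -36, -48, -12, -16] -> [24, -188, -116, 144, 192, 48, 64] -> [64, 48, 192, 144, -116, -188, 24]
  [11, 23, -7, -16, 19, -22, -10] -> [23, -7, -16, 19, -22, -10] -> [-23, 7, 16, -19, 22, 10] -> [92, -28, -64, 76, -88, -40] -> [-40, -88, 76, -64, -28, 92]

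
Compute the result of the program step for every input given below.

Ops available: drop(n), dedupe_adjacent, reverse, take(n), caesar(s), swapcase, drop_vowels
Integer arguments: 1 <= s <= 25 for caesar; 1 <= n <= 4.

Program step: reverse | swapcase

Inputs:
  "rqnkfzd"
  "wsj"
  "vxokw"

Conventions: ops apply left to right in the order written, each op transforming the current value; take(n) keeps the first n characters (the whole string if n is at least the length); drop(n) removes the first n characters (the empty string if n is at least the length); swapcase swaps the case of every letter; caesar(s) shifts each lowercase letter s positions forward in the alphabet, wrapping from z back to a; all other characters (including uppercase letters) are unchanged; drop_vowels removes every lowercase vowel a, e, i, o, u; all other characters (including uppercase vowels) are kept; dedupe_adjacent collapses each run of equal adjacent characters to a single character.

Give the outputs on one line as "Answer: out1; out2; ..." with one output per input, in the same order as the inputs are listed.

Execution, op by op:
  "rqnkfzd" -> "dzfknqr" -> "DZFKNQR"
  "wsj" -> "jsw" -> "JSW"
  "vxokw" -> "wkoxv" -> "WKOXV"

"DZFKNQR"; "JSW"; "WKOXV"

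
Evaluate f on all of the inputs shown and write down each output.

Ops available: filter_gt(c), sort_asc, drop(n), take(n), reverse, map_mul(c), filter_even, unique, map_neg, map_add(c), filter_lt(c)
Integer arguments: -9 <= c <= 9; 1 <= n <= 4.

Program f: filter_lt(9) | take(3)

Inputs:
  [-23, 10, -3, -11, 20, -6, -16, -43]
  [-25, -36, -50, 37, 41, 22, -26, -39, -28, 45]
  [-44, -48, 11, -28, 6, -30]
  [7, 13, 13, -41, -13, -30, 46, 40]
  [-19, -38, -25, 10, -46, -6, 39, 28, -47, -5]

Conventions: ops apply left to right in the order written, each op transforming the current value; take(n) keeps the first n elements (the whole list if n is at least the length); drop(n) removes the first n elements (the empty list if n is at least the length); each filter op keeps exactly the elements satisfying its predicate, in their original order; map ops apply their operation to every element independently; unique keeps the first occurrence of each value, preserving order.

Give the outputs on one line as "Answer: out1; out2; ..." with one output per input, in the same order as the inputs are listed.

[-23, -3, -11]; [-25, -36, -50]; [-44, -48, -28]; [7, -41, -13]; [-19, -38, -25]

Execution, op by op:
  [-23, 10, -3, -11, 20, -6, -16, -43] -> [-23, -3, -11, -6, -16, -43] -> [-23, -3, -11]
  [-25, -36, -50, 37, 41, 22, -26, -39, -28, 45] -> [-25, -36, -50, -26, -39, -28] -> [-25, -36, -50]
  [-44, -48, 11, -28, 6, -30] -> [-44, -48, -28, 6, -30] -> [-44, -48, -28]
  [7, 13, 13, -41, -13, -30, 46, 40] -> [7, -41, -13, -30] -> [7, -41, -13]
  [-19, -38, -25, 10, -46, -6, 39, 28, -47, -5] -> [-19, -38, -25, -46, -6, -47, -5] -> [-19, -38, -25]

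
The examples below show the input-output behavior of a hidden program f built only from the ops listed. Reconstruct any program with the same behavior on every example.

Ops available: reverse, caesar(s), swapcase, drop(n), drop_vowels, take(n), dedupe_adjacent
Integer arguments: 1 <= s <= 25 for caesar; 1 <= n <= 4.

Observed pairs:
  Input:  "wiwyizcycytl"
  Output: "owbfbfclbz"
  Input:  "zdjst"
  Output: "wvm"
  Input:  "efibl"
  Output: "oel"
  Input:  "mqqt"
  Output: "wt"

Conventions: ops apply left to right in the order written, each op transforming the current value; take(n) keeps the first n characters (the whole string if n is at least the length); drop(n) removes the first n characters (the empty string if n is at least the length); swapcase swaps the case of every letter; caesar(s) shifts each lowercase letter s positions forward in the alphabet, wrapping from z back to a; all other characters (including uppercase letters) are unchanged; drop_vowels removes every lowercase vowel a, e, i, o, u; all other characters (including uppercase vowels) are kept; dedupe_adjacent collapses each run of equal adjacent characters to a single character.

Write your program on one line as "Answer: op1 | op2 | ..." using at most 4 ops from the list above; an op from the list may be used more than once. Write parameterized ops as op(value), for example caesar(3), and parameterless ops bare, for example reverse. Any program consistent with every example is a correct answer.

drop(2) | reverse | caesar(3)

Check, running the answer program on each example:
  "wiwyizcycytl" -> "wyizcycytl" -> "ltycycziyw" -> "owbfbfclbz"
  "zdjst" -> "jst" -> "tsj" -> "wvm"
  "efibl" -> "ibl" -> "lbi" -> "oel"
  "mqqt" -> "qt" -> "tq" -> "wt"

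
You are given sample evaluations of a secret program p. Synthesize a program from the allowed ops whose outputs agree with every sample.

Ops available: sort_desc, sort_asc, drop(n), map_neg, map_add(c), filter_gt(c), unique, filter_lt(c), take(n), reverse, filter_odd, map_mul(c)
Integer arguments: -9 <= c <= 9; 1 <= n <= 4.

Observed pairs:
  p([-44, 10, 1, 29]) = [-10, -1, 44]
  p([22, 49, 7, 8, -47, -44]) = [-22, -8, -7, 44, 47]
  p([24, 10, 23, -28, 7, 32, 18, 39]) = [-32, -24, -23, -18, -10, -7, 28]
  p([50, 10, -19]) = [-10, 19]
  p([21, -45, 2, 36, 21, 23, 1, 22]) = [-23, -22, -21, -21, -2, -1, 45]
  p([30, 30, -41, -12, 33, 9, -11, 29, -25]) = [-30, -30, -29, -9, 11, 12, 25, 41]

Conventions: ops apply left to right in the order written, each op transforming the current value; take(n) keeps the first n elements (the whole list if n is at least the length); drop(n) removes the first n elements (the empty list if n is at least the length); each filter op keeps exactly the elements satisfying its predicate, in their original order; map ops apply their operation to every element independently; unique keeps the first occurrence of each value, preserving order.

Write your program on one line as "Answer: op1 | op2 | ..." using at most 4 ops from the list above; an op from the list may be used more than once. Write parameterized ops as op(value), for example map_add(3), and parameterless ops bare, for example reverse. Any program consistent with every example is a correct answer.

sort_desc | drop(1) | map_neg

Check, running the answer program on each example:
  [-44, 10, 1, 29] -> [29, 10, 1, -44] -> [10, 1, -44] -> [-10, -1, 44]
  [22, 49, 7, 8, -47, -44] -> [49, 22, 8, 7, -44, -47] -> [22, 8, 7, -44, -47] -> [-22, -8, -7, 44, 47]
  [24, 10, 23, -28, 7, 32, 18, 39] -> [39, 32, 24, 23, 18, 10, 7, -28] -> [32, 24, 23, 18, 10, 7, -28] -> [-32, -24, -23, -18, -10, -7, 28]
  [50, 10, -19] -> [50, 10, -19] -> [10, -19] -> [-10, 19]
  [21, -45, 2, 36, 21, 23, 1, 22] -> [36, 23, 22, 21, 21, 2, 1, -45] -> [23, 22, 21, 21, 2, 1, -45] -> [-23, -22, -21, -21, -2, -1, 45]
  [30, 30, -41, -12, 33, 9, -11, 29, -25] -> [33, 30, 30, 29, 9, -11, -12, -25, -41] -> [30, 30, 29, 9, -11, -12, -25, -41] -> [-30, -30, -29, -9, 11, 12, 25, 41]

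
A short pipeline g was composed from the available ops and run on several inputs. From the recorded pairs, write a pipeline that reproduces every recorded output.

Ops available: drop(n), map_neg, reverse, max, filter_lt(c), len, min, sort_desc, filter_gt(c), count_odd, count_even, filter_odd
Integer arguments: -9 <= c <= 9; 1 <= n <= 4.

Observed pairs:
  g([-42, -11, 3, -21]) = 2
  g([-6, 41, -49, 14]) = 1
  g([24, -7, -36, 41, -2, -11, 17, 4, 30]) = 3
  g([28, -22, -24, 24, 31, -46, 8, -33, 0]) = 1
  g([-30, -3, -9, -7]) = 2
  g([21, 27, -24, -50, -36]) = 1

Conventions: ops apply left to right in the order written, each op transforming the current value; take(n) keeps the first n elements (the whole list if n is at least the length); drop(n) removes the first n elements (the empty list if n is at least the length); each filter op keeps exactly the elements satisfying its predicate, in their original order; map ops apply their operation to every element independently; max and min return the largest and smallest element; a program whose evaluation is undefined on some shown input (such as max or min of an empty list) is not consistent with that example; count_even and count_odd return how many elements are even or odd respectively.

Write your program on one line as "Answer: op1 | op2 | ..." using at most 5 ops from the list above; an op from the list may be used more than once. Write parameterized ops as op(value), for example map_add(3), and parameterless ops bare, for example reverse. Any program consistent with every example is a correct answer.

filter_odd | drop(1) | reverse | sort_desc | len

Check, running the answer program on each example:
  [-42, -11, 3, -21] -> [-11, 3, -21] -> [3, -21] -> [-21, 3] -> [3, -21] -> 2
  [-6, 41, -49, 14] -> [41, -49] -> [-49] -> [-49] -> [-49] -> 1
  [24, -7, -36, 41, -2, -11, 17, 4, 30] -> [-7, 41, -11, 17] -> [41, -11, 17] -> [17, -11, 41] -> [41, 17, -11] -> 3
  [28, -22, -24, 24, 31, -46, 8, -33, 0] -> [31, -33] -> [-33] -> [-33] -> [-33] -> 1
  [-30, -3, -9, -7] -> [-3, -9, -7] -> [-9, -7] -> [-7, -9] -> [-7, -9] -> 2
  [21, 27, -24, -50, -36] -> [21, 27] -> [27] -> [27] -> [27] -> 1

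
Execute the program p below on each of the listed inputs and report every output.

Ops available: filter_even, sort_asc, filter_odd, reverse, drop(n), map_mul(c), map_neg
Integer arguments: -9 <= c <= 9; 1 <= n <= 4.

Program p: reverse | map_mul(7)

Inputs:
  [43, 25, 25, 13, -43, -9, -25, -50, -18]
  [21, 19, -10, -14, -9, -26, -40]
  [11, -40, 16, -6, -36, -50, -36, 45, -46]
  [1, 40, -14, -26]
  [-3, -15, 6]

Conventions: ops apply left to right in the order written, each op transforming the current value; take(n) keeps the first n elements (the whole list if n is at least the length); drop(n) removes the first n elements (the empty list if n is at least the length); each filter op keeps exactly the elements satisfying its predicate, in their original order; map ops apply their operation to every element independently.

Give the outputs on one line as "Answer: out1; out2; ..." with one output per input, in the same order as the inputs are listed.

Execution, op by op:
  [43, 25, 25, 13, -43, -9, -25, -50, -18] -> [-18, -50, -25, -9, -43, 13, 25, 25, 43] -> [-126, -350, -175, -63, -301, 91, 175, 175, 301]
  [21, 19, -10, -14, -9, -26, -40] -> [-40, -26, -9, -14, -10, 19, 21] -> [-280, -182, -63, -98, -70, 133, 147]
  [11, -40, 16, -6, -36, -50, -36, 45, -46] -> [-46, 45, -36, -50, -36, -6, 16, -40, 11] -> [-322, 315, -252, -350, -252, -42, 112, -280, 77]
  [1, 40, -14, -26] -> [-26, -14, 40, 1] -> [-182, -98, 280, 7]
  [-3, -15, 6] -> [6, -15, -3] -> [42, -105, -21]

[-126, -350, -175, -63, -301, 91, 175, 175, 301]; [-280, -182, -63, -98, -70, 133, 147]; [-322, 315, -252, -350, -252, -42, 112, -280, 77]; [-182, -98, 280, 7]; [42, -105, -21]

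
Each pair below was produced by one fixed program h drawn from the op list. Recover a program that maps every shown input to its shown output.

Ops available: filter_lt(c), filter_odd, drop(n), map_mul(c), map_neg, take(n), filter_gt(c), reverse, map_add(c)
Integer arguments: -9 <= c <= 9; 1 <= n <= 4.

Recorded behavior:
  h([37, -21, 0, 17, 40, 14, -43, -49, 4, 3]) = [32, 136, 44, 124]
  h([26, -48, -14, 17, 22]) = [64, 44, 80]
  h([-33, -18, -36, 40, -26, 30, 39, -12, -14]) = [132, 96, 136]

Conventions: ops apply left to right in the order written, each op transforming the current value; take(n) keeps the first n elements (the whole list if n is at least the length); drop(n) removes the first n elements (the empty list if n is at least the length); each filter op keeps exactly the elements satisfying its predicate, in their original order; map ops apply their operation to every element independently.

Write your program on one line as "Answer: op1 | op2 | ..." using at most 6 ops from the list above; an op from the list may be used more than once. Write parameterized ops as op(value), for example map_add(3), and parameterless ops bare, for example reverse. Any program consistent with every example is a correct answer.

reverse | filter_gt(6) | map_neg | map_add(6) | map_mul(-4)

Check, running the answer program on each example:
  [37, -21, 0, 17, 40, 14, -43, -49, 4, 3] -> [3, 4, -49, -43, 14, 40, 17, 0, -21, 37] -> [14, 40, 17, 37] -> [-14, -40, -17, -37] -> [-8, -34, -11, -31] -> [32, 136, 44, 124]
  [26, -48, -14, 17, 22] -> [22, 17, -14, -48, 26] -> [22, 17, 26] -> [-22, -17, -26] -> [-16, -11, -20] -> [64, 44, 80]
  [-33, -18, -36, 40, -26, 30, 39, -12, -14] -> [-14, -12, 39, 30, -26, 40, -36, -18, -33] -> [39, 30, 40] -> [-39, -30, -40] -> [-33, -24, -34] -> [132, 96, 136]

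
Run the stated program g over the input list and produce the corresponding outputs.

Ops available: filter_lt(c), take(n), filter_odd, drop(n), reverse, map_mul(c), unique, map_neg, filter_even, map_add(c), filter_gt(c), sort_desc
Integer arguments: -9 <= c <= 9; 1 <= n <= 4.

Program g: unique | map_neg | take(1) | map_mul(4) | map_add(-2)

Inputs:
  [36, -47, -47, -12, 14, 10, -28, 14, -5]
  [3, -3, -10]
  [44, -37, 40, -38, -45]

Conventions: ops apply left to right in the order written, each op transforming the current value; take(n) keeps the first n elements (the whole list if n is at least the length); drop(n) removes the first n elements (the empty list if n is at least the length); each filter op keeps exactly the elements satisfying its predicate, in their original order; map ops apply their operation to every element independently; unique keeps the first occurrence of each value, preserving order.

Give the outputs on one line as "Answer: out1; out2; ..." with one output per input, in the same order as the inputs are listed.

Execution, op by op:
  [36, -47, -47, -12, 14, 10, -28, 14, -5] -> [36, -47, -12, 14, 10, -28, -5] -> [-36, 47, 12, -14, -10, 28, 5] -> [-36] -> [-144] -> [-146]
  [3, -3, -10] -> [3, -3, -10] -> [-3, 3, 10] -> [-3] -> [-12] -> [-14]
  [44, -37, 40, -38, -45] -> [44, -37, 40, -38, -45] -> [-44, 37, -40, 38, 45] -> [-44] -> [-176] -> [-178]

[-146]; [-14]; [-178]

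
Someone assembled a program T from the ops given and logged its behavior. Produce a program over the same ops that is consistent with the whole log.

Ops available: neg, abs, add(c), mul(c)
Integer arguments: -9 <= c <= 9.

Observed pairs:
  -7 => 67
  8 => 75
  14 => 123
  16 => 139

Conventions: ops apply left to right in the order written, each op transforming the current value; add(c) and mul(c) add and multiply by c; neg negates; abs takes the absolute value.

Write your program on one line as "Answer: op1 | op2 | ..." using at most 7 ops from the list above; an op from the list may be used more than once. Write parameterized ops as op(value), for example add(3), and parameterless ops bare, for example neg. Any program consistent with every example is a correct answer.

neg | abs | add(2) | mul(-8) | add(5) | neg

Check, running the answer program on each example:
  -7 -> 7 -> 7 -> 9 -> -72 -> -67 -> 67
  8 -> -8 -> 8 -> 10 -> -80 -> -75 -> 75
  14 -> -14 -> 14 -> 16 -> -128 -> -123 -> 123
  16 -> -16 -> 16 -> 18 -> -144 -> -139 -> 139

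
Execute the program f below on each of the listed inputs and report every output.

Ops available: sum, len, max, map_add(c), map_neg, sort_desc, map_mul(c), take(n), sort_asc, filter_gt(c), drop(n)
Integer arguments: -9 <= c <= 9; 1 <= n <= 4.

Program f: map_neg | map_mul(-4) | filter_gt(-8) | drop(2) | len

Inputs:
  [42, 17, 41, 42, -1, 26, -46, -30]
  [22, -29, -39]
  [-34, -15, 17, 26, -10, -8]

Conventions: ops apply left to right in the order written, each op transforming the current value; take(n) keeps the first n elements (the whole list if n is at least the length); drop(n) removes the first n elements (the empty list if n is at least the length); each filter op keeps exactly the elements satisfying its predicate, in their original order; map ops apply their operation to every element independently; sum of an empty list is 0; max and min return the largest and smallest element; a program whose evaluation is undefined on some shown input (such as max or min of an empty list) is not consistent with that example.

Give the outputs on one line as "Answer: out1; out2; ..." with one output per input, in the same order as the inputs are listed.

Execution, op by op:
  [42, 17, 41, 42, -1, 26, -46, -30] -> [-42, -17, -41, -42, 1, -26, 46, 30] -> [168, 68, 164, 168, -4, 104, -184, -120] -> [168, 68, 164, 168, -4, 104] -> [164, 168, -4, 104] -> 4
  [22, -29, -39] -> [-22, 29, 39] -> [88, -116, -156] -> [88] -> [] -> 0
  [-34, -15, 17, 26, -10, -8] -> [34, 15, -17, -26, 10, 8] -> [-136, -60, 68, 104, -40, -32] -> [68, 104] -> [] -> 0

4; 0; 0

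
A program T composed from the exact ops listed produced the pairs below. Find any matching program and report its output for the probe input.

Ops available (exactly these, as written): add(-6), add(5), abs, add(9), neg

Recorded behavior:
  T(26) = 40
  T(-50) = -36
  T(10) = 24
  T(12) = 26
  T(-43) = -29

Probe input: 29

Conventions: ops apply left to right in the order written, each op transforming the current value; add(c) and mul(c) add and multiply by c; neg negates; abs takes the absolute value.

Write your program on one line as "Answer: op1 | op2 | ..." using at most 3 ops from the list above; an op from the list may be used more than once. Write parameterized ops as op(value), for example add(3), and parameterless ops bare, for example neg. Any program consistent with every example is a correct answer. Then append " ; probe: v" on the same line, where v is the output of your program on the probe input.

add(9) | add(5) ; probe: 43

Check, running the answer program on each example:
  26 -> 35 -> 40
  -50 -> -41 -> -36
  10 -> 19 -> 24
  12 -> 21 -> 26
  -43 -> -34 -> -29
  probe: 29 -> 38 -> 43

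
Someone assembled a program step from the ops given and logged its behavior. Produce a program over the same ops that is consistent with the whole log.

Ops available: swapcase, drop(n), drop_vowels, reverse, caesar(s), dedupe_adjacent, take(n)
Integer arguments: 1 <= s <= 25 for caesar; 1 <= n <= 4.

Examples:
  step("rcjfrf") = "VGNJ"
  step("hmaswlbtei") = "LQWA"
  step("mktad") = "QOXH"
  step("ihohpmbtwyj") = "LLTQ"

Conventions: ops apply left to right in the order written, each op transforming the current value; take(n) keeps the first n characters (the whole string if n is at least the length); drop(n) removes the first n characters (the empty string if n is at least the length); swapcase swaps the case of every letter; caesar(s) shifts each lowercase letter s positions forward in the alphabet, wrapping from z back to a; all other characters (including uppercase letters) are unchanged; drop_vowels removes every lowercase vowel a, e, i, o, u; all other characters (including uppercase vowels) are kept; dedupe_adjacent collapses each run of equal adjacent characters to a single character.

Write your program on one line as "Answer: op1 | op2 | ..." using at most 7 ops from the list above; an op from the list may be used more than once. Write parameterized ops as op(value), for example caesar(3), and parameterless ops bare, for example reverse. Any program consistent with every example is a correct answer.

drop_vowels | caesar(8) | caesar(11) | take(4) | caesar(11) | swapcase

Check, running the answer program on each example:
  "rcjfrf" -> "rcjfrf" -> "zkrnzn" -> "kvcyky" -> "kvcy" -> "vgnj" -> "VGNJ"
  "hmaswlbtei" -> "hmswlbt" -> "puaetjb" -> "aflpeum" -> "aflp" -> "lqwa" -> "LQWA"
  "mktad" -> "mktd" -> "usbl" -> "fdmw" -> "fdmw" -> "qoxh" -> "QOXH"
  "ihohpmbtwyj" -> "hhpmbtwyj" -> "ppxujbegr" -> "aaifumprc" -> "aaif" -> "lltq" -> "LLTQ"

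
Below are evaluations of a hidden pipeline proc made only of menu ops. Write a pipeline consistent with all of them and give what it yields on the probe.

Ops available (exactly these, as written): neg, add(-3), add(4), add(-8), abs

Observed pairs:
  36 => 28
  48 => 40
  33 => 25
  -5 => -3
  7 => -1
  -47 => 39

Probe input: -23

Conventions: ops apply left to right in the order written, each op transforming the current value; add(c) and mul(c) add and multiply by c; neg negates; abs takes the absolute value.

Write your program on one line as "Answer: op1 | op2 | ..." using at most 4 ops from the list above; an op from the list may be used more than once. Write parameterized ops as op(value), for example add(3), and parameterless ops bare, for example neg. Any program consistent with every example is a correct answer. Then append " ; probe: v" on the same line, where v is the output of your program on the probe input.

neg | abs | add(-8) ; probe: 15

Check, running the answer program on each example:
  36 -> -36 -> 36 -> 28
  48 -> -48 -> 48 -> 40
  33 -> -33 -> 33 -> 25
  -5 -> 5 -> 5 -> -3
  7 -> -7 -> 7 -> -1
  -47 -> 47 -> 47 -> 39
  probe: -23 -> 23 -> 23 -> 15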